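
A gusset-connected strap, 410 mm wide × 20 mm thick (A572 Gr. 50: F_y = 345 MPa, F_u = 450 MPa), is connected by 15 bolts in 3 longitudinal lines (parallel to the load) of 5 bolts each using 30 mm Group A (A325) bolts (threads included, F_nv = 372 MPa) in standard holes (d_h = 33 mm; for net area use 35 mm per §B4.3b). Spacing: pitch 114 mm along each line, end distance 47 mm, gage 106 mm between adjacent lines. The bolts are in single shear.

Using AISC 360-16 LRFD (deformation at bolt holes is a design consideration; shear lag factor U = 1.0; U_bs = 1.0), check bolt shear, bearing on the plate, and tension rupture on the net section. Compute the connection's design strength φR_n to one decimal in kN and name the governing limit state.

Bolt shear: A_b = π(30)²/4 = 706.86 mm². φR_n = 0.75 × 372 × 706.86 × 15 × 1 = 2958.2 kN.
Bearing (20 mm plate, F_u = 450 MPa): end bolts L_c = 47 − 33/2 = 30.5, R_n = min(1.2×30.5×20×450, 2.4×30×20×450) = 329.4 kN/bolt; interior L_c = 114 − 33 = 81, R_n = 648 kN/bolt. φR_n = 0.75 × (3×329.4 + 12×648) = 6573.2 kN.
Tension rupture (net): A_n = (410 − 3×35)×20 = 6100 mm² (U = 1.0, A_e = A_n). φR_n = 0.75 × 450 × 6100 = 2058.8 kN.
Governing: min(2958.2, 6573.2, 2058.8) = 2058.8 kN → net-section rupture.

2058.8 kN (net-section rupture governs)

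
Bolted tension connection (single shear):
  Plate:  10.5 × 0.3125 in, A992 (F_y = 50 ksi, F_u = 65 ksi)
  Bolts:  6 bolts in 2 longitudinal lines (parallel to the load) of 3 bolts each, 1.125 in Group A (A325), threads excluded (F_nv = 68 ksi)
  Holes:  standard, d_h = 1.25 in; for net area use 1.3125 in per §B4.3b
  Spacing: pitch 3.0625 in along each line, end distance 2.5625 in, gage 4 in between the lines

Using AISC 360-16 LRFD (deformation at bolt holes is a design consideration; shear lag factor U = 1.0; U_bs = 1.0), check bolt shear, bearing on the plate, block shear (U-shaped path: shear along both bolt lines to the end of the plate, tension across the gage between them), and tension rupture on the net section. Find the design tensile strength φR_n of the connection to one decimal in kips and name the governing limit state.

120.0 kips (net-section rupture governs)

Bolt shear: A_b = π(1.125)²/4 = 0.99402 in². φR_n = 0.75 × 68 × 0.99402 × 6 × 1 = 304.2 kips.
Bearing (0.3125 in plate, F_u = 65 ksi): end bolts L_c = 2.5625 − 1.25/2 = 1.9375, R_n = min(1.2×1.9375×0.3125×65, 2.4×1.125×0.3125×65) = 47.227 kips/bolt; interior L_c = 3.0625 − 1.25 = 1.8125, R_n = 44.18 kips/bolt. φR_n = 0.75 × (2×47.227 + 4×44.18) = 203.4 kips.
Block shear: shear path 2×[2.5625+2×3.0625] = 2×8.6875 in, A_gv = 5.4297, A_nv = 2×(8.6875 − 2.5×1.3125)×0.3125 = 3.3789 in²; tension across gage: (4 − 1×1.3125)×0.3125 = 0.83984 in². R_n = min(0.6×65×3.3789, 0.6×50×5.4297) + 1.0×65×0.83984 = min(131.78, 162.89) + 54.59 = 186.37 kips. φR_n = 0.75 × 186.37 = 139.8 kips.
Tension rupture (net): A_n = (10.5 − 2×1.3125)×0.3125 = 2.4609 in² (U = 1.0, A_e = A_n). φR_n = 0.75 × 65 × 2.4609 = 120.0 kips.
Governing: min(304.2, 203.4, 139.8, 120.0) = 120.0 kips → net-section rupture.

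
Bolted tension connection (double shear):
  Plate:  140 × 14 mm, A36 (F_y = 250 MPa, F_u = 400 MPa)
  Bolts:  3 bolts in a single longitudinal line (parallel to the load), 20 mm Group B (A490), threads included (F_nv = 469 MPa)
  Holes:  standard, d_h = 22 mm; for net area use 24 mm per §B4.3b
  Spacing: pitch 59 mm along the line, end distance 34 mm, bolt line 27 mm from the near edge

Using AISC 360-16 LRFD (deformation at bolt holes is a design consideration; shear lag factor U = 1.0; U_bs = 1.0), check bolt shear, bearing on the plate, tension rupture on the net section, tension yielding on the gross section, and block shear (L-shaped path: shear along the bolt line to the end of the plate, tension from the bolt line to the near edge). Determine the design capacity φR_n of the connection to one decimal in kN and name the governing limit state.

294.8 kN (block shear governs)

Bolt shear: A_b = π(20)²/4 = 314.16 mm². φR_n = 0.75 × 469 × 314.16 × 3 × 2 = 663.0 kN.
Bearing (14 mm plate, F_u = 400 MPa): end bolts L_c = 34 − 22/2 = 23, R_n = min(1.2×23×14×400, 2.4×20×14×400) = 154.56 kN/bolt; interior L_c = 59 − 22 = 37, R_n = 248.64 kN/bolt. φR_n = 0.75 × (1×154.56 + 2×248.64) = 488.9 kN.
Tension rupture (net): A_n = (140 − 1×24)×14 = 1624 mm² (U = 1.0, A_e = A_n). φR_n = 0.75 × 400 × 1624 = 487.2 kN.
Tension yield (gross): A_g = 140×14 = 1960 mm². φR_n = 0.90 × 250 × 1960 = 441.0 kN.
Block shear: shear path 1×[34+2×59] = 1×152 mm, A_gv = 2128, A_nv = 1×(152 − 2.5×24)×14 = 1288 mm²; tension to near edge: (27 − 0.5×24)×14 = 210 mm². R_n = min(0.6×400×1288, 0.6×250×2128) + 1.0×400×210 = min(309.12, 319.2) + 84 = 393.12 kN. φR_n = 0.75 × 393.12 = 294.8 kN.
Governing: min(663.0, 488.9, 487.2, 441.0, 294.8) = 294.8 kN → block shear.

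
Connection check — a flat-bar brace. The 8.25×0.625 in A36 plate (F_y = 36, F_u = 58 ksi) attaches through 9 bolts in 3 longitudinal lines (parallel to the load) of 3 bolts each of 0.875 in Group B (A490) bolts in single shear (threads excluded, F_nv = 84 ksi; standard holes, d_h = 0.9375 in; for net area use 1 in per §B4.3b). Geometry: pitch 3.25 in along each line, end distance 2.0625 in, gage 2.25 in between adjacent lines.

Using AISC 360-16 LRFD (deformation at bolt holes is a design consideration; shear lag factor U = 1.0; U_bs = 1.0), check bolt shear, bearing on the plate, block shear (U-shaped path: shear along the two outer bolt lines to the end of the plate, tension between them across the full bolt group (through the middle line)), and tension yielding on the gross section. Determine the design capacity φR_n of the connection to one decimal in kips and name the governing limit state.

Bolt shear: A_b = π(0.875)²/4 = 0.60132 in². φR_n = 0.75 × 84 × 0.60132 × 9 × 1 = 340.9 kips.
Bearing (0.625 in plate, F_u = 58 ksi): end bolts L_c = 2.0625 − 0.9375/2 = 1.59375, R_n = min(1.2×1.59375×0.625×58, 2.4×0.875×0.625×58) = 69.328 kips/bolt; interior L_c = 3.25 − 0.9375 = 2.3125, R_n = 76.125 kips/bolt. φR_n = 0.75 × (3×69.328 + 6×76.125) = 498.6 kips.
Block shear: shear path 2×[2.0625+2×3.25] = 2×8.5625 in, A_gv = 10.703, A_nv = 2×(8.5625 − 2.5×1)×0.625 = 7.5781 in²; tension across gage: (4.5 − 2×1)×0.625 = 1.5625 in². R_n = min(0.6×58×7.5781, 0.6×36×10.703) + 1.0×58×1.5625 = min(263.72, 231.18) + 90.625 = 321.81 kips. φR_n = 0.75 × 321.81 = 241.4 kips.
Tension yield (gross): A_g = 8.25×0.625 = 5.1563 in². φR_n = 0.90 × 36 × 5.1563 = 167.1 kips.
Governing: min(340.9, 498.6, 241.4, 167.1) = 167.1 kips → gross-section yield.

167.1 kips (gross-section yield governs)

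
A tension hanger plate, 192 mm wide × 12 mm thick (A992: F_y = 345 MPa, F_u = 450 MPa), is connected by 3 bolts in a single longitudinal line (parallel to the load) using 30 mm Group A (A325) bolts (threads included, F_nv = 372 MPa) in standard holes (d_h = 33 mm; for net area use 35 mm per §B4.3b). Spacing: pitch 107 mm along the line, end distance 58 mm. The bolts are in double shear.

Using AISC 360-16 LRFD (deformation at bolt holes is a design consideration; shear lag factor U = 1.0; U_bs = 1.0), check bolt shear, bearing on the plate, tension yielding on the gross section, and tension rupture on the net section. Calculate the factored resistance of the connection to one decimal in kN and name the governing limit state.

Bolt shear: A_b = π(30)²/4 = 706.86 mm². φR_n = 0.75 × 372 × 706.86 × 3 × 2 = 1183.3 kN.
Bearing (12 mm plate, F_u = 450 MPa): end bolts L_c = 58 − 33/2 = 41.5, R_n = min(1.2×41.5×12×450, 2.4×30×12×450) = 268.92 kN/bolt; interior L_c = 107 − 33 = 74, R_n = 388.8 kN/bolt. φR_n = 0.75 × (1×268.92 + 2×388.8) = 784.9 kN.
Tension yield (gross): A_g = 192×12 = 2304 mm². φR_n = 0.90 × 345 × 2304 = 715.4 kN.
Tension rupture (net): A_n = (192 − 1×35)×12 = 1884 mm² (U = 1.0, A_e = A_n). φR_n = 0.75 × 450 × 1884 = 635.9 kN.
Governing: min(1183.3, 784.9, 715.4, 635.9) = 635.9 kN → net-section rupture.

635.9 kN (net-section rupture governs)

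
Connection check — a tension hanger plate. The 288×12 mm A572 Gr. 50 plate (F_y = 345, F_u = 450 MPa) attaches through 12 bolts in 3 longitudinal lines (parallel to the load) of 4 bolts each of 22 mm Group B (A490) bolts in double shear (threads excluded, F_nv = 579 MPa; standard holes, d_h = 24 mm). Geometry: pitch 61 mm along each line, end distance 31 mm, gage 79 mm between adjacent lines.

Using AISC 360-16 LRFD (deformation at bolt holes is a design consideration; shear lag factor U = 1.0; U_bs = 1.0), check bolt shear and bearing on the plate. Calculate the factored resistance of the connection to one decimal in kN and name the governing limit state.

1895.4 kN (bearing governs)

Bolt shear: A_b = π(22)²/4 = 380.13 mm². φR_n = 0.75 × 579 × 380.13 × 12 × 2 = 3961.7 kN.
Bearing (12 mm plate, F_u = 450 MPa): end bolts L_c = 31 − 24/2 = 19, R_n = min(1.2×19×12×450, 2.4×22×12×450) = 123.12 kN/bolt; interior L_c = 61 − 24 = 37, R_n = 239.76 kN/bolt. φR_n = 0.75 × (3×123.12 + 9×239.76) = 1895.4 kN.
Governing: min(3961.7, 1895.4) = 1895.4 kN → bearing.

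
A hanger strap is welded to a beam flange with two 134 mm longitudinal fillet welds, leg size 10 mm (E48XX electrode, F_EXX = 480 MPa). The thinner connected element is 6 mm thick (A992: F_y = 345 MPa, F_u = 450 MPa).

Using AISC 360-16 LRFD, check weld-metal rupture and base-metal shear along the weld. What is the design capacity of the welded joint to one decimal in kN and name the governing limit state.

Weld metal: throat = 0.707×10 = 7.07 mm, L = 2×134 = 268 mm. φR_n = 0.75 × 0.6 × 480 × 7.07 × 268 = 409.3 kN.
Base metal shear (6 mm plate): yield φR_n = 1.0×0.6×345×6×268 = 332.9 kN; rupture φR_n = 0.75×0.6×450×6×268 = 325.6 kN; take 325.6 kN (rupture).
Governing: min(409.3, 325.6) = 325.6 kN → base-metal shear.

325.6 kN (base-metal shear governs)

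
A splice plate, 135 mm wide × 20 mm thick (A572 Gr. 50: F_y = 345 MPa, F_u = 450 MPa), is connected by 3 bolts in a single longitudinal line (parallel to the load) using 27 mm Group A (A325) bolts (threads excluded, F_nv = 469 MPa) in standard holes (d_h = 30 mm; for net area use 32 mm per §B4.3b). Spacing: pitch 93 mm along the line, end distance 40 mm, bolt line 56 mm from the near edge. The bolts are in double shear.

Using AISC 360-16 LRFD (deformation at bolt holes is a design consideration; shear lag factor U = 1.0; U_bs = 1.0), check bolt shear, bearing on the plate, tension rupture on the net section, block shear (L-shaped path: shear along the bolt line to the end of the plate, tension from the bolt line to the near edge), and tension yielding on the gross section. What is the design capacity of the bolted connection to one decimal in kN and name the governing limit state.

Bolt shear: A_b = π(27)²/4 = 572.56 mm². φR_n = 0.75 × 469 × 572.56 × 3 × 2 = 1208.4 kN.
Bearing (20 mm plate, F_u = 450 MPa): end bolts L_c = 40 − 30/2 = 25, R_n = min(1.2×25×20×450, 2.4×27×20×450) = 270 kN/bolt; interior L_c = 93 − 30 = 63, R_n = 583.2 kN/bolt. φR_n = 0.75 × (1×270 + 2×583.2) = 1077.3 kN.
Tension rupture (net): A_n = (135 − 1×32)×20 = 2060 mm² (U = 1.0, A_e = A_n). φR_n = 0.75 × 450 × 2060 = 695.3 kN.
Block shear: shear path 1×[40+2×93] = 1×226 mm, A_gv = 4520, A_nv = 1×(226 − 2.5×32)×20 = 2920 mm²; tension to near edge: (56 − 0.5×32)×20 = 800 mm². R_n = min(0.6×450×2920, 0.6×345×4520) + 1.0×450×800 = min(788.4, 935.64) + 360 = 1148.4 kN. φR_n = 0.75 × 1148.4 = 861.3 kN.
Tension yield (gross): A_g = 135×20 = 2700 mm². φR_n = 0.90 × 345 × 2700 = 838.4 kN.
Governing: min(1208.4, 1077.3, 695.3, 861.3, 838.4) = 695.3 kN → net-section rupture.

695.3 kN (net-section rupture governs)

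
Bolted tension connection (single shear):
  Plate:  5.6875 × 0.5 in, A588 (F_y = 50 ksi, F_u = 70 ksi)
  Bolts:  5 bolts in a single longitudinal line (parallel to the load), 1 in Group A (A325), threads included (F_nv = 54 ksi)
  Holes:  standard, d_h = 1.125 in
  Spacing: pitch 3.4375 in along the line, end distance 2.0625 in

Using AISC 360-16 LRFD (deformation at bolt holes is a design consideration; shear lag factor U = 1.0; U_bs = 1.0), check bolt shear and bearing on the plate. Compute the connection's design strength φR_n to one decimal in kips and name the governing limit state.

159.0 kips (bolt shear governs)

Bolt shear: A_b = π(1)²/4 = 0.7854 in². φR_n = 0.75 × 54 × 0.7854 × 5 × 1 = 159.0 kips.
Bearing (0.5 in plate, F_u = 70 ksi): end bolts L_c = 2.0625 − 1.125/2 = 1.5, R_n = min(1.2×1.5×0.5×70, 2.4×1×0.5×70) = 63 kips/bolt; interior L_c = 3.4375 − 1.125 = 2.3125, R_n = 84 kips/bolt. φR_n = 0.75 × (1×63 + 4×84) = 299.3 kips.
Governing: min(159.0, 299.3) = 159.0 kips → bolt shear.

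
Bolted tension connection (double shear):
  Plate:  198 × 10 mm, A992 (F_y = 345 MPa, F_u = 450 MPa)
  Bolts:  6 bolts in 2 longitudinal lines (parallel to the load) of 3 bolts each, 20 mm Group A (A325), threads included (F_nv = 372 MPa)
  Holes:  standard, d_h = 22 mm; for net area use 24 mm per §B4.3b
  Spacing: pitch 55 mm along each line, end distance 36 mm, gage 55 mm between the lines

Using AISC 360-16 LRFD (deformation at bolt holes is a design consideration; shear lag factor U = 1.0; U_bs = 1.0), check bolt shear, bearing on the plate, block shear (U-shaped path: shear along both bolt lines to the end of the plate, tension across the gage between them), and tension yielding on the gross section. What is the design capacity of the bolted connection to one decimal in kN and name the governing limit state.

452.9 kN (block shear governs)

Bolt shear: A_b = π(20)²/4 = 314.16 mm². φR_n = 0.75 × 372 × 314.16 × 6 × 2 = 1051.8 kN.
Bearing (10 mm plate, F_u = 450 MPa): end bolts L_c = 36 − 22/2 = 25, R_n = min(1.2×25×10×450, 2.4×20×10×450) = 135 kN/bolt; interior L_c = 55 − 22 = 33, R_n = 178.2 kN/bolt. φR_n = 0.75 × (2×135 + 4×178.2) = 737.1 kN.
Block shear: shear path 2×[36+2×55] = 2×146 mm, A_gv = 2920, A_nv = 2×(146 − 2.5×24)×10 = 1720 mm²; tension across gage: (55 − 1×24)×10 = 310 mm². R_n = min(0.6×450×1720, 0.6×345×2920) + 1.0×450×310 = min(464.4, 604.44) + 139.5 = 603.9 kN. φR_n = 0.75 × 603.9 = 452.9 kN.
Tension yield (gross): A_g = 198×10 = 1980 mm². φR_n = 0.90 × 345 × 1980 = 614.8 kN.
Governing: min(1051.8, 737.1, 452.9, 614.8) = 452.9 kN → block shear.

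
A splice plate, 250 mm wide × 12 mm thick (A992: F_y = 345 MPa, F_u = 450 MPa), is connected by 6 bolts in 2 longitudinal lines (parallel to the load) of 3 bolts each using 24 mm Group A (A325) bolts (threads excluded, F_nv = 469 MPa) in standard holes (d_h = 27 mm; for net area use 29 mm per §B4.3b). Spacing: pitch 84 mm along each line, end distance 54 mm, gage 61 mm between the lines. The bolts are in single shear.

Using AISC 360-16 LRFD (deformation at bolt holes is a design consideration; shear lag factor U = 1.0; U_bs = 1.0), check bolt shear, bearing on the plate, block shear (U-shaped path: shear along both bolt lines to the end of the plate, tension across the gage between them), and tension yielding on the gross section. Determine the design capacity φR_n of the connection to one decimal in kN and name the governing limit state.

Bolt shear: A_b = π(24)²/4 = 452.39 mm². φR_n = 0.75 × 469 × 452.39 × 6 × 1 = 954.8 kN.
Bearing (12 mm plate, F_u = 450 MPa): end bolts L_c = 54 − 27/2 = 40.5, R_n = min(1.2×40.5×12×450, 2.4×24×12×450) = 262.44 kN/bolt; interior L_c = 84 − 27 = 57, R_n = 311.04 kN/bolt. φR_n = 0.75 × (2×262.44 + 4×311.04) = 1326.8 kN.
Block shear: shear path 2×[54+2×84] = 2×222 mm, A_gv = 5328, A_nv = 2×(222 − 2.5×29)×12 = 3588 mm²; tension across gage: (61 − 1×29)×12 = 384 mm². R_n = min(0.6×450×3588, 0.6×345×5328) + 1.0×450×384 = min(968.76, 1102.9) + 172.8 = 1141.6 kN. φR_n = 0.75 × 1141.6 = 856.2 kN.
Tension yield (gross): A_g = 250×12 = 3000 mm². φR_n = 0.90 × 345 × 3000 = 931.5 kN.
Governing: min(954.8, 1326.8, 856.2, 931.5) = 856.2 kN → block shear.

856.2 kN (block shear governs)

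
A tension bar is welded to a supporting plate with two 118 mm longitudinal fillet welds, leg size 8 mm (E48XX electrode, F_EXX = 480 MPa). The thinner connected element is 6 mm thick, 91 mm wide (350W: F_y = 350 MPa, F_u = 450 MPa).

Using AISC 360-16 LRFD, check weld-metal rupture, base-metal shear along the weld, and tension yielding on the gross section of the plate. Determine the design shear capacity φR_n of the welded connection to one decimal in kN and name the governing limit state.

172.0 kN (gross-section yield governs)

Weld metal: throat = 0.707×8 = 5.656 mm, L = 2×118 = 236 mm. φR_n = 0.75 × 0.6 × 480 × 5.656 × 236 = 288.3 kN.
Base metal shear (6 mm plate): yield φR_n = 1.0×0.6×350×6×236 = 297.4 kN; rupture φR_n = 0.75×0.6×450×6×236 = 286.7 kN; take 286.7 kN (rupture).
Tension yield (gross): A_g = 91×6 = 546 mm². φR_n = 0.90 × 350 × 546 = 172.0 kN.
Governing: min(288.3, 286.7, 172.0) = 172.0 kN → gross-section yield.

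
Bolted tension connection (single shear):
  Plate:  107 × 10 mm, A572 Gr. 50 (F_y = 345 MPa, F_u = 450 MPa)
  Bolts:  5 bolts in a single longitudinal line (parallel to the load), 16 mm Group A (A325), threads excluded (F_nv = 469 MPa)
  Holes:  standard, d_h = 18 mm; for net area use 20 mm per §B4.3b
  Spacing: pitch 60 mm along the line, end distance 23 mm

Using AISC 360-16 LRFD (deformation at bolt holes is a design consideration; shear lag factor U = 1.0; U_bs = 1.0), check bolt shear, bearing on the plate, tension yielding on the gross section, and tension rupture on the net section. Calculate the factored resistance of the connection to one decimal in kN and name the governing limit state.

Bolt shear: A_b = π(16)²/4 = 201.06 mm². φR_n = 0.75 × 469 × 201.06 × 5 × 1 = 353.6 kN.
Bearing (10 mm plate, F_u = 450 MPa): end bolts L_c = 23 − 18/2 = 14, R_n = min(1.2×14×10×450, 2.4×16×10×450) = 75.6 kN/bolt; interior L_c = 60 − 18 = 42, R_n = 172.8 kN/bolt. φR_n = 0.75 × (1×75.6 + 4×172.8) = 575.1 kN.
Tension yield (gross): A_g = 107×10 = 1070 mm². φR_n = 0.90 × 345 × 1070 = 332.2 kN.
Tension rupture (net): A_n = (107 − 1×20)×10 = 870 mm² (U = 1.0, A_e = A_n). φR_n = 0.75 × 450 × 870 = 293.6 kN.
Governing: min(353.6, 575.1, 332.2, 293.6) = 293.6 kN → net-section rupture.

293.6 kN (net-section rupture governs)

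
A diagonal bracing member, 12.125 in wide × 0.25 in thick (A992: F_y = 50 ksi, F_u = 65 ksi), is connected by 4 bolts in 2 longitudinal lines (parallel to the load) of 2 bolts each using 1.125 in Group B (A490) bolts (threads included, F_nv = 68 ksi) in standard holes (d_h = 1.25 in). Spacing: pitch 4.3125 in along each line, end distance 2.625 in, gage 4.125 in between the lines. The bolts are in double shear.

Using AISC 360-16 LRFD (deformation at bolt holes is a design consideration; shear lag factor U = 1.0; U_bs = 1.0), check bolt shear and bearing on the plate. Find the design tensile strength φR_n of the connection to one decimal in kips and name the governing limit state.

Bolt shear: A_b = π(1.125)²/4 = 0.99402 in². φR_n = 0.75 × 68 × 0.99402 × 4 × 2 = 405.6 kips.
Bearing (0.25 in plate, F_u = 65 ksi): end bolts L_c = 2.625 − 1.25/2 = 2, R_n = min(1.2×2×0.25×65, 2.4×1.125×0.25×65) = 39 kips/bolt; interior L_c = 4.3125 − 1.25 = 3.0625, R_n = 43.875 kips/bolt. φR_n = 0.75 × (2×39 + 2×43.875) = 124.3 kips.
Governing: min(405.6, 124.3) = 124.3 kips → bearing.

124.3 kips (bearing governs)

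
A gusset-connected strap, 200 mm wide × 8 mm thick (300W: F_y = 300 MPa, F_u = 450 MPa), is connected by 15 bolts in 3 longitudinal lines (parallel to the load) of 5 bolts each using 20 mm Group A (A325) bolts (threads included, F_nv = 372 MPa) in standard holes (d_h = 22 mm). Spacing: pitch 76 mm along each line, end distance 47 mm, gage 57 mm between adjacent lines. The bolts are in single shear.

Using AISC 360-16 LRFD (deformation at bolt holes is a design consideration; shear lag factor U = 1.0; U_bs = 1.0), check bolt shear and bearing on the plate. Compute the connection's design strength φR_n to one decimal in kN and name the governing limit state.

1314.8 kN (bolt shear governs)

Bolt shear: A_b = π(20)²/4 = 314.16 mm². φR_n = 0.75 × 372 × 314.16 × 15 × 1 = 1314.8 kN.
Bearing (8 mm plate, F_u = 450 MPa): end bolts L_c = 47 − 22/2 = 36, R_n = min(1.2×36×8×450, 2.4×20×8×450) = 155.52 kN/bolt; interior L_c = 76 − 22 = 54, R_n = 172.8 kN/bolt. φR_n = 0.75 × (3×155.52 + 12×172.8) = 1905.1 kN.
Governing: min(1314.8, 1905.1) = 1314.8 kN → bolt shear.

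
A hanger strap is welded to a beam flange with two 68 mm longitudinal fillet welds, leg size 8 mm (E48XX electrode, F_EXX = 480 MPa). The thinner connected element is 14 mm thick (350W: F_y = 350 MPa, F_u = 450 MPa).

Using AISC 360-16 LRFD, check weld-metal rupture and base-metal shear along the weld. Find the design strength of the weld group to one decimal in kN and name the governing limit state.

Weld metal: throat = 0.707×8 = 5.656 mm, L = 2×68 = 136 mm. φR_n = 0.75 × 0.6 × 480 × 5.656 × 136 = 166.2 kN.
Base metal shear (14 mm plate): yield φR_n = 1.0×0.6×350×14×136 = 399.8 kN; rupture φR_n = 0.75×0.6×450×14×136 = 385.6 kN; take 385.6 kN (rupture).
Governing: min(166.2, 385.6) = 166.2 kN → weld metal.

166.2 kN (weld metal governs)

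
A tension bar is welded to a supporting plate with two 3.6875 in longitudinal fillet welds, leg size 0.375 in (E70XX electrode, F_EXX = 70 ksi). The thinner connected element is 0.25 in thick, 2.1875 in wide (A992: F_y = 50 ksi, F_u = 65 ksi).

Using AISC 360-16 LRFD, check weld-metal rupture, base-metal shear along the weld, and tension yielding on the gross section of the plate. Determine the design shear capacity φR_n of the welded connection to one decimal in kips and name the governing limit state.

Weld metal: throat = 0.707×0.375 = 0.26513 in, L = 2×3.6875 = 7.375 in. φR_n = 0.75 × 0.6 × 70 × 0.26513 × 7.375 = 61.6 kips.
Base metal shear (0.25 in plate): yield φR_n = 1.0×0.6×50×0.25×7.375 = 55.3 kips; rupture φR_n = 0.75×0.6×65×0.25×7.375 = 53.9 kips; take 53.9 kips (rupture).
Tension yield (gross): A_g = 2.1875×0.25 = 0.54688 in². φR_n = 0.90 × 50 × 0.54688 = 24.6 kips.
Governing: min(61.6, 53.9, 24.6) = 24.6 kips → gross-section yield.

24.6 kips (gross-section yield governs)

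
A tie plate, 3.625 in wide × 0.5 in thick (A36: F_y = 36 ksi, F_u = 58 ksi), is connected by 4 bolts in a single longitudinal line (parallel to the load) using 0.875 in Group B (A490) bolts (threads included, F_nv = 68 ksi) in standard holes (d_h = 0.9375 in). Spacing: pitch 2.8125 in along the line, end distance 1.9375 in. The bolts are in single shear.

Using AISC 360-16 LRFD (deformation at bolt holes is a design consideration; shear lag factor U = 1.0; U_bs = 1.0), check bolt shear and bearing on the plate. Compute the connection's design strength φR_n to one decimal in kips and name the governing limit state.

Bolt shear: A_b = π(0.875)²/4 = 0.60132 in². φR_n = 0.75 × 68 × 0.60132 × 4 × 1 = 122.7 kips.
Bearing (0.5 in plate, F_u = 58 ksi): end bolts L_c = 1.9375 − 0.9375/2 = 1.46875, R_n = min(1.2×1.46875×0.5×58, 2.4×0.875×0.5×58) = 51.113 kips/bolt; interior L_c = 2.8125 − 0.9375 = 1.875, R_n = 60.9 kips/bolt. φR_n = 0.75 × (1×51.113 + 3×60.9) = 175.4 kips.
Governing: min(122.7, 175.4) = 122.7 kips → bolt shear.

122.7 kips (bolt shear governs)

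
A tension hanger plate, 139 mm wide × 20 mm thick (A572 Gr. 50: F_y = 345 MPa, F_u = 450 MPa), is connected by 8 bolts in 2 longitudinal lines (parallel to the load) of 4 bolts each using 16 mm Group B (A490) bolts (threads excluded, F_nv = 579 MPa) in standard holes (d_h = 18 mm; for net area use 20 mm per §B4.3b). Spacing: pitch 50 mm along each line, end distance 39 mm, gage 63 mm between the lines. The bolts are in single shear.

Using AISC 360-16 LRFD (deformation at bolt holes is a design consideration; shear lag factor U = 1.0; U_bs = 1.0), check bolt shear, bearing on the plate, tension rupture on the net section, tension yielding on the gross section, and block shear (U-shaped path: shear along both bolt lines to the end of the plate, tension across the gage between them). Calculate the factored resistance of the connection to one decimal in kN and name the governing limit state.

668.3 kN (net-section rupture governs)

Bolt shear: A_b = π(16)²/4 = 201.06 mm². φR_n = 0.75 × 579 × 201.06 × 8 × 1 = 698.5 kN.
Bearing (20 mm plate, F_u = 450 MPa): end bolts L_c = 39 − 18/2 = 30, R_n = min(1.2×30×20×450, 2.4×16×20×450) = 324 kN/bolt; interior L_c = 50 − 18 = 32, R_n = 345.6 kN/bolt. φR_n = 0.75 × (2×324 + 6×345.6) = 2041.2 kN.
Tension rupture (net): A_n = (139 − 2×20)×20 = 1980 mm² (U = 1.0, A_e = A_n). φR_n = 0.75 × 450 × 1980 = 668.3 kN.
Tension yield (gross): A_g = 139×20 = 2780 mm². φR_n = 0.90 × 345 × 2780 = 863.2 kN.
Block shear: shear path 2×[39+3×50] = 2×189 mm, A_gv = 7560, A_nv = 2×(189 − 3.5×20)×20 = 4760 mm²; tension across gage: (63 − 1×20)×20 = 860 mm². R_n = min(0.6×450×4760, 0.6×345×7560) + 1.0×450×860 = min(1285.2, 1564.9) + 387 = 1672.2 kN. φR_n = 0.75 × 1672.2 = 1254.2 kN.
Governing: min(698.5, 2041.2, 668.3, 863.2, 1254.2) = 668.3 kN → net-section rupture.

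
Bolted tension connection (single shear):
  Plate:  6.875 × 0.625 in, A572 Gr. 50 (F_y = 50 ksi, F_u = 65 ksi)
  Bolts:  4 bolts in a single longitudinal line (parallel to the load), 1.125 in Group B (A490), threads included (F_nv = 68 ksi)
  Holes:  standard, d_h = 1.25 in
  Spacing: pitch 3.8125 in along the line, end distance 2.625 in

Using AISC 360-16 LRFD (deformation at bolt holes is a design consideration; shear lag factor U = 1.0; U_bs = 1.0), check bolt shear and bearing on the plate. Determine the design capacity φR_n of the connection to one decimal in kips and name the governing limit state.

Bolt shear: A_b = π(1.125)²/4 = 0.99402 in². φR_n = 0.75 × 68 × 0.99402 × 4 × 1 = 202.8 kips.
Bearing (0.625 in plate, F_u = 65 ksi): end bolts L_c = 2.625 − 1.25/2 = 2, R_n = min(1.2×2×0.625×65, 2.4×1.125×0.625×65) = 97.5 kips/bolt; interior L_c = 3.8125 − 1.25 = 2.5625, R_n = 109.69 kips/bolt. φR_n = 0.75 × (1×97.5 + 3×109.69) = 319.9 kips.
Governing: min(202.8, 319.9) = 202.8 kips → bolt shear.

202.8 kips (bolt shear governs)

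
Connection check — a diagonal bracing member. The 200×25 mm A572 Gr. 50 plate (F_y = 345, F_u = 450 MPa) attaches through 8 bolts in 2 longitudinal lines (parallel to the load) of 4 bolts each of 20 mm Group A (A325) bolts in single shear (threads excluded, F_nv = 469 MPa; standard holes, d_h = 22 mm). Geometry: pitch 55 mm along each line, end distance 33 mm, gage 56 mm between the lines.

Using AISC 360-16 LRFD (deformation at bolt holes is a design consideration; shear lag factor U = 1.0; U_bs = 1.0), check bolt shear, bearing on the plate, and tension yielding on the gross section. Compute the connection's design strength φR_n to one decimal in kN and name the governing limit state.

884.0 kN (bolt shear governs)

Bolt shear: A_b = π(20)²/4 = 314.16 mm². φR_n = 0.75 × 469 × 314.16 × 8 × 1 = 884.0 kN.
Bearing (25 mm plate, F_u = 450 MPa): end bolts L_c = 33 − 22/2 = 22, R_n = min(1.2×22×25×450, 2.4×20×25×450) = 297 kN/bolt; interior L_c = 55 − 22 = 33, R_n = 445.5 kN/bolt. φR_n = 0.75 × (2×297 + 6×445.5) = 2450.3 kN.
Tension yield (gross): A_g = 200×25 = 5000 mm². φR_n = 0.90 × 345 × 5000 = 1552.5 kN.
Governing: min(884.0, 2450.3, 1552.5) = 884.0 kN → bolt shear.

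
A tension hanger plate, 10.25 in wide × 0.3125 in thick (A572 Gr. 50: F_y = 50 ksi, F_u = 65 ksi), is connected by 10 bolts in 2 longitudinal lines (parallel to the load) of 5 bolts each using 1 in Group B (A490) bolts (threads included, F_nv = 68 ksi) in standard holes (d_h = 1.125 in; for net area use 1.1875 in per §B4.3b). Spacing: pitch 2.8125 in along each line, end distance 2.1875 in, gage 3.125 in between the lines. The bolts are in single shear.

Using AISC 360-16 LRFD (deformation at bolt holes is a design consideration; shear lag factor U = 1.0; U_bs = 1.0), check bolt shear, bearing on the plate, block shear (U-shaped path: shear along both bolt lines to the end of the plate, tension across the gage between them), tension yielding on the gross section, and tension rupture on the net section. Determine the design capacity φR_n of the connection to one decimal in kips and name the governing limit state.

Bolt shear: A_b = π(1)²/4 = 0.7854 in². φR_n = 0.75 × 68 × 0.7854 × 10 × 1 = 400.6 kips.
Bearing (0.3125 in plate, F_u = 65 ksi): end bolts L_c = 2.1875 − 1.125/2 = 1.625, R_n = min(1.2×1.625×0.3125×65, 2.4×1×0.3125×65) = 39.609 kips/bolt; interior L_c = 2.8125 − 1.125 = 1.6875, R_n = 41.133 kips/bolt. φR_n = 0.75 × (2×39.609 + 8×41.133) = 306.2 kips.
Block shear: shear path 2×[2.1875+4×2.8125] = 2×13.4375 in, A_gv = 8.3984, A_nv = 2×(13.4375 − 4.5×1.1875)×0.3125 = 5.0586 in²; tension across gage: (3.125 − 1×1.1875)×0.3125 = 0.60547 in². R_n = min(0.6×65×5.0586, 0.6×50×8.3984) + 1.0×65×0.60547 = min(197.29, 251.95) + 39.356 = 236.65 kips. φR_n = 0.75 × 236.65 = 177.5 kips.
Tension yield (gross): A_g = 10.25×0.3125 = 3.2031 in². φR_n = 0.90 × 50 × 3.2031 = 144.1 kips.
Tension rupture (net): A_n = (10.25 − 2×1.1875)×0.3125 = 2.4609 in² (U = 1.0, A_e = A_n). φR_n = 0.75 × 65 × 2.4609 = 120.0 kips.
Governing: min(400.6, 306.2, 177.5, 144.1, 120.0) = 120.0 kips → net-section rupture.

120.0 kips (net-section rupture governs)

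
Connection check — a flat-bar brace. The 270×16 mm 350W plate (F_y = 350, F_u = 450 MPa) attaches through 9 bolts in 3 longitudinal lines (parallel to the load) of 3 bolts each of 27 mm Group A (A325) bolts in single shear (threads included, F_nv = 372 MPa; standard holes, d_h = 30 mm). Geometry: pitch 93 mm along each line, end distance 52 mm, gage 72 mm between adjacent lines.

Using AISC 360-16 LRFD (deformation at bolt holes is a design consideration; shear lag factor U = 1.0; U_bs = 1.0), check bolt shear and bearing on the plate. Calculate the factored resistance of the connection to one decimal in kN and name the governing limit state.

Bolt shear: A_b = π(27)²/4 = 572.56 mm². φR_n = 0.75 × 372 × 572.56 × 9 × 1 = 1437.7 kN.
Bearing (16 mm plate, F_u = 450 MPa): end bolts L_c = 52 − 30/2 = 37, R_n = min(1.2×37×16×450, 2.4×27×16×450) = 319.68 kN/bolt; interior L_c = 93 − 30 = 63, R_n = 466.56 kN/bolt. φR_n = 0.75 × (3×319.68 + 6×466.56) = 2818.8 kN.
Governing: min(1437.7, 2818.8) = 1437.7 kN → bolt shear.

1437.7 kN (bolt shear governs)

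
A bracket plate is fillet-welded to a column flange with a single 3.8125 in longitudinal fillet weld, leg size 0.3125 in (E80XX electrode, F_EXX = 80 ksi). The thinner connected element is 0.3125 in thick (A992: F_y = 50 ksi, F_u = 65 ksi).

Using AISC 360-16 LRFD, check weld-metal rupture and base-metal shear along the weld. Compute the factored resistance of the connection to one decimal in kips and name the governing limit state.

Weld metal: throat = 0.707×0.3125 = 0.22094 in, L = 3.8125 in. φR_n = 0.75 × 0.6 × 80 × 0.22094 × 3.8125 = 30.3 kips.
Base metal shear (0.3125 in plate): yield φR_n = 1.0×0.6×50×0.3125×3.8125 = 35.7 kips; rupture φR_n = 0.75×0.6×65×0.3125×3.8125 = 34.8 kips; take 34.8 kips (rupture).
Governing: min(30.3, 34.8) = 30.3 kips → weld metal.

30.3 kips (weld metal governs)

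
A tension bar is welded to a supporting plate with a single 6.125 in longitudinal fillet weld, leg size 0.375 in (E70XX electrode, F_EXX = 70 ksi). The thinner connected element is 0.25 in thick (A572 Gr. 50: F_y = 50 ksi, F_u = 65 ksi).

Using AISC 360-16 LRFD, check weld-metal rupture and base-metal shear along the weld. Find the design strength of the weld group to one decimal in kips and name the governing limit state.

Weld metal: throat = 0.707×0.375 = 0.26513 in, L = 6.125 in. φR_n = 0.75 × 0.6 × 70 × 0.26513 × 6.125 = 51.2 kips.
Base metal shear (0.25 in plate): yield φR_n = 1.0×0.6×50×0.25×6.125 = 45.9 kips; rupture φR_n = 0.75×0.6×65×0.25×6.125 = 44.8 kips; take 44.8 kips (rupture).
Governing: min(51.2, 44.8) = 44.8 kips → base-metal shear.

44.8 kips (base-metal shear governs)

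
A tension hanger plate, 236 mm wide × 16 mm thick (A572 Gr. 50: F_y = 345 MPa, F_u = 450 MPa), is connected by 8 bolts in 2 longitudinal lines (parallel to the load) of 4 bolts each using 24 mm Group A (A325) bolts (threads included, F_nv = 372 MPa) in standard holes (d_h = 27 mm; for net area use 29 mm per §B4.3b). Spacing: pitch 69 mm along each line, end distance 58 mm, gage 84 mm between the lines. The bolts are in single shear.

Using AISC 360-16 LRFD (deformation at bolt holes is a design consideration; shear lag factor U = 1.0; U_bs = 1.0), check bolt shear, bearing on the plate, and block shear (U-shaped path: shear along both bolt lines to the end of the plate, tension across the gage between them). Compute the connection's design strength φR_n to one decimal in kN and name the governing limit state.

Bolt shear: A_b = π(24)²/4 = 452.39 mm². φR_n = 0.75 × 372 × 452.39 × 8 × 1 = 1009.7 kN.
Bearing (16 mm plate, F_u = 450 MPa): end bolts L_c = 58 − 27/2 = 44.5, R_n = min(1.2×44.5×16×450, 2.4×24×16×450) = 384.48 kN/bolt; interior L_c = 69 − 27 = 42, R_n = 362.88 kN/bolt. φR_n = 0.75 × (2×384.48 + 6×362.88) = 2209.7 kN.
Block shear: shear path 2×[58+3×69] = 2×265 mm, A_gv = 8480, A_nv = 2×(265 − 3.5×29)×16 = 5232 mm²; tension across gage: (84 − 1×29)×16 = 880 mm². R_n = min(0.6×450×5232, 0.6×345×8480) + 1.0×450×880 = min(1412.6, 1755.4) + 396 = 1808.6 kN. φR_n = 0.75 × 1808.6 = 1356.5 kN.
Governing: min(1009.7, 2209.7, 1356.5) = 1009.7 kN → bolt shear.

1009.7 kN (bolt shear governs)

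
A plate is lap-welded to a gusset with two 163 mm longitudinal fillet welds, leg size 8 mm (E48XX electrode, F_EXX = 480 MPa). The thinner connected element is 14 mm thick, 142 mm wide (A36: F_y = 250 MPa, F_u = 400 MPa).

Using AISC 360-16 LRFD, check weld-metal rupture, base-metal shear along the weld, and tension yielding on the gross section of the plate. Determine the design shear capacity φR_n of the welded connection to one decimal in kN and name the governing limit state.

398.3 kN (weld metal governs)

Weld metal: throat = 0.707×8 = 5.656 mm, L = 2×163 = 326 mm. φR_n = 0.75 × 0.6 × 480 × 5.656 × 326 = 398.3 kN.
Base metal shear (14 mm plate): yield φR_n = 1.0×0.6×250×14×326 = 684.6 kN; rupture φR_n = 0.75×0.6×400×14×326 = 821.5 kN; take 684.6 kN (yield).
Tension yield (gross): A_g = 142×14 = 1988 mm². φR_n = 0.90 × 250 × 1988 = 447.3 kN.
Governing: min(398.3, 684.6, 447.3) = 398.3 kN → weld metal.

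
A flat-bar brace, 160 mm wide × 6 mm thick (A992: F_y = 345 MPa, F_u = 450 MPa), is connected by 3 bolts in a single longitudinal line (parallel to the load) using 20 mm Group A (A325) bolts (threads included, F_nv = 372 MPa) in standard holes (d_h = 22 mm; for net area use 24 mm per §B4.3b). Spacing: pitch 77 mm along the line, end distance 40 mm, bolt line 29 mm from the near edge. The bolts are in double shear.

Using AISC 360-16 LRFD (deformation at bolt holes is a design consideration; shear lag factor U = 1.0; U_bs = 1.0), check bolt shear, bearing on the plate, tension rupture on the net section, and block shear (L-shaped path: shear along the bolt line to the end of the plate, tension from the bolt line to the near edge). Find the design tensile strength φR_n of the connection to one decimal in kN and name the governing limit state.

197.2 kN (block shear governs)

Bolt shear: A_b = π(20)²/4 = 314.16 mm². φR_n = 0.75 × 372 × 314.16 × 3 × 2 = 525.9 kN.
Bearing (6 mm plate, F_u = 450 MPa): end bolts L_c = 40 − 22/2 = 29, R_n = min(1.2×29×6×450, 2.4×20×6×450) = 93.96 kN/bolt; interior L_c = 77 − 22 = 55, R_n = 129.6 kN/bolt. φR_n = 0.75 × (1×93.96 + 2×129.6) = 264.9 kN.
Tension rupture (net): A_n = (160 − 1×24)×6 = 816 mm² (U = 1.0, A_e = A_n). φR_n = 0.75 × 450 × 816 = 275.4 kN.
Block shear: shear path 1×[40+2×77] = 1×194 mm, A_gv = 1164, A_nv = 1×(194 − 2.5×24)×6 = 804 mm²; tension to near edge: (29 − 0.5×24)×6 = 102 mm². R_n = min(0.6×450×804, 0.6×345×1164) + 1.0×450×102 = min(217.08, 240.95) + 45.9 = 262.98 kN. φR_n = 0.75 × 262.98 = 197.2 kN.
Governing: min(525.9, 264.9, 275.4, 197.2) = 197.2 kN → block shear.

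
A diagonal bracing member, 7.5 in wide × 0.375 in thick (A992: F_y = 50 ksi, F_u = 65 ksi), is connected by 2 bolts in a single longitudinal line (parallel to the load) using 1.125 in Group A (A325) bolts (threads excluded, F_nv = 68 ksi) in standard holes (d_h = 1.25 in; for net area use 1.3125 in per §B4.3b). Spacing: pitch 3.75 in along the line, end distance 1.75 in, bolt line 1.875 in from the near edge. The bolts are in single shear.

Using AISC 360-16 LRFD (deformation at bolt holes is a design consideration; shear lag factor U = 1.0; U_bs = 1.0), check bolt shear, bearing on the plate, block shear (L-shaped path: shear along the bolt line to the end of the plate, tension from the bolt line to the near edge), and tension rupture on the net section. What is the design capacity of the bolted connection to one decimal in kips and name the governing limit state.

61.0 kips (block shear governs)

Bolt shear: A_b = π(1.125)²/4 = 0.99402 in². φR_n = 0.75 × 68 × 0.99402 × 2 × 1 = 101.4 kips.
Bearing (0.375 in plate, F_u = 65 ksi): end bolts L_c = 1.75 − 1.25/2 = 1.125, R_n = min(1.2×1.125×0.375×65, 2.4×1.125×0.375×65) = 32.906 kips/bolt; interior L_c = 3.75 − 1.25 = 2.5, R_n = 65.813 kips/bolt. φR_n = 0.75 × (1×32.906 + 1×65.813) = 74.0 kips.
Block shear: shear path 1×[1.75+1×3.75] = 1×5.5 in, A_gv = 2.0625, A_nv = 1×(5.5 − 1.5×1.3125)×0.375 = 1.3242 in²; tension to near edge: (1.875 − 0.5×1.3125)×0.375 = 0.45703 in². R_n = min(0.6×65×1.3242, 0.6×50×2.0625) + 1.0×65×0.45703 = min(51.644, 61.875) + 29.707 = 81.351 kips. φR_n = 0.75 × 81.351 = 61.0 kips.
Tension rupture (net): A_n = (7.5 − 1×1.3125)×0.375 = 2.3203 in² (U = 1.0, A_e = A_n). φR_n = 0.75 × 65 × 2.3203 = 113.1 kips.
Governing: min(101.4, 74.0, 61.0, 113.1) = 61.0 kips → block shear.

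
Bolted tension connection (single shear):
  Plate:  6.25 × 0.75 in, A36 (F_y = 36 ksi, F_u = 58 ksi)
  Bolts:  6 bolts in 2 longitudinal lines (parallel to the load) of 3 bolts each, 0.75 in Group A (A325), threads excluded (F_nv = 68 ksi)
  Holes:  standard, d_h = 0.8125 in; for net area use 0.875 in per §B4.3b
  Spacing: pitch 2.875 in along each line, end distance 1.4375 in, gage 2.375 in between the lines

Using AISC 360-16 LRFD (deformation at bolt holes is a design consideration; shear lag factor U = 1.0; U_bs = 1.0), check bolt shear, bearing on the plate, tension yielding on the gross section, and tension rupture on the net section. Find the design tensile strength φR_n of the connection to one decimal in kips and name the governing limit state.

135.2 kips (bolt shear governs)

Bolt shear: A_b = π(0.75)²/4 = 0.44179 in². φR_n = 0.75 × 68 × 0.44179 × 6 × 1 = 135.2 kips.
Bearing (0.75 in plate, F_u = 58 ksi): end bolts L_c = 1.4375 − 0.8125/2 = 1.03125, R_n = min(1.2×1.03125×0.75×58, 2.4×0.75×0.75×58) = 53.831 kips/bolt; interior L_c = 2.875 − 0.8125 = 2.0625, R_n = 78.3 kips/bolt. φR_n = 0.75 × (2×53.831 + 4×78.3) = 315.6 kips.
Tension yield (gross): A_g = 6.25×0.75 = 4.6875 in². φR_n = 0.90 × 36 × 4.6875 = 151.9 kips.
Tension rupture (net): A_n = (6.25 − 2×0.875)×0.75 = 3.375 in² (U = 1.0, A_e = A_n). φR_n = 0.75 × 58 × 3.375 = 146.8 kips.
Governing: min(135.2, 315.6, 151.9, 146.8) = 135.2 kips → bolt shear.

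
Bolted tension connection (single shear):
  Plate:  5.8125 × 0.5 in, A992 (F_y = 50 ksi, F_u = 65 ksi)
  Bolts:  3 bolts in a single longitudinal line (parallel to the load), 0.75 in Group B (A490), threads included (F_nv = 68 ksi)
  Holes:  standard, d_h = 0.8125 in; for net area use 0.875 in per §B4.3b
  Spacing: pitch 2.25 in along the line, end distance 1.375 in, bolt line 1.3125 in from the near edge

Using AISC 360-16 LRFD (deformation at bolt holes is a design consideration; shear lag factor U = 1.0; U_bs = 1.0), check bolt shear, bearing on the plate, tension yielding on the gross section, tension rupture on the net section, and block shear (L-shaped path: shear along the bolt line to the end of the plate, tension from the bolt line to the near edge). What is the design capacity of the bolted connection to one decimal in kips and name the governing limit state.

67.6 kips (bolt shear governs)

Bolt shear: A_b = π(0.75)²/4 = 0.44179 in². φR_n = 0.75 × 68 × 0.44179 × 3 × 1 = 67.6 kips.
Bearing (0.5 in plate, F_u = 65 ksi): end bolts L_c = 1.375 − 0.8125/2 = 0.96875, R_n = min(1.2×0.96875×0.5×65, 2.4×0.75×0.5×65) = 37.781 kips/bolt; interior L_c = 2.25 − 0.8125 = 1.4375, R_n = 56.063 kips/bolt. φR_n = 0.75 × (1×37.781 + 2×56.063) = 112.4 kips.
Tension yield (gross): A_g = 5.8125×0.5 = 2.9063 in². φR_n = 0.90 × 50 × 2.9063 = 130.8 kips.
Tension rupture (net): A_n = (5.8125 − 1×0.875)×0.5 = 2.4688 in² (U = 1.0, A_e = A_n). φR_n = 0.75 × 65 × 2.4688 = 120.4 kips.
Block shear: shear path 1×[1.375+2×2.25] = 1×5.875 in, A_gv = 2.9375, A_nv = 1×(5.875 − 2.5×0.875)×0.5 = 1.8438 in²; tension to near edge: (1.3125 − 0.5×0.875)×0.5 = 0.4375 in². R_n = min(0.6×65×1.8438, 0.6×50×2.9375) + 1.0×65×0.4375 = min(71.908, 88.125) + 28.438 = 100.35 kips. φR_n = 0.75 × 100.35 = 75.3 kips.
Governing: min(67.6, 112.4, 130.8, 120.4, 75.3) = 67.6 kips → bolt shear.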